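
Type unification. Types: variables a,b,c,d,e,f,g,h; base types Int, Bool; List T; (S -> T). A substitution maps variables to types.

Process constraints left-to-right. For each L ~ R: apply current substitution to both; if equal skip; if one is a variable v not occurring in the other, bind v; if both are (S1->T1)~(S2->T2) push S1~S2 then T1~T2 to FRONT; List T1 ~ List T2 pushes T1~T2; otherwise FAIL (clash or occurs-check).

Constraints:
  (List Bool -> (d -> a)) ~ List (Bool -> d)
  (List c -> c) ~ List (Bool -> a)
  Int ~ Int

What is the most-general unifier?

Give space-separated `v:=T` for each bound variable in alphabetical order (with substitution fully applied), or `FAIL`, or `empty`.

Answer: FAIL

Derivation:
step 1: unify (List Bool -> (d -> a)) ~ List (Bool -> d)  [subst: {-} | 2 pending]
  clash: (List Bool -> (d -> a)) vs List (Bool -> d)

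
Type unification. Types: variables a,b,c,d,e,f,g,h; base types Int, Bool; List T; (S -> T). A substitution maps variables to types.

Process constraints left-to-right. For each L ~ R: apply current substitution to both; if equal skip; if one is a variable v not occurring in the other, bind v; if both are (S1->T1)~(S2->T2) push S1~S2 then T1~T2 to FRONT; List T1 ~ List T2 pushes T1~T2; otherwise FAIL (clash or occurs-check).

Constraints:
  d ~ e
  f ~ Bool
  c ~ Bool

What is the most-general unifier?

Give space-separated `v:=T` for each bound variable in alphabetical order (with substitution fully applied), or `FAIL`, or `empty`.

step 1: unify d ~ e  [subst: {-} | 2 pending]
  bind d := e
step 2: unify f ~ Bool  [subst: {d:=e} | 1 pending]
  bind f := Bool
step 3: unify c ~ Bool  [subst: {d:=e, f:=Bool} | 0 pending]
  bind c := Bool

Answer: c:=Bool d:=e f:=Bool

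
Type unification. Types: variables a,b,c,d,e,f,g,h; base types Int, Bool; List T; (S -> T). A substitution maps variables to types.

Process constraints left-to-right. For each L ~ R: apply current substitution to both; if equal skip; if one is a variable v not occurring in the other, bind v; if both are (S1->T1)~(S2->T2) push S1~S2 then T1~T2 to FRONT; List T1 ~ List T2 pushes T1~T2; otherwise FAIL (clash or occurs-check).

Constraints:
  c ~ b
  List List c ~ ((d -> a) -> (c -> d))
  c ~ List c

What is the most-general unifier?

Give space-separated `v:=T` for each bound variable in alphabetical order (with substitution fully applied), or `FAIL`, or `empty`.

step 1: unify c ~ b  [subst: {-} | 2 pending]
  bind c := b
step 2: unify List List b ~ ((d -> a) -> (b -> d))  [subst: {c:=b} | 1 pending]
  clash: List List b vs ((d -> a) -> (b -> d))

Answer: FAIL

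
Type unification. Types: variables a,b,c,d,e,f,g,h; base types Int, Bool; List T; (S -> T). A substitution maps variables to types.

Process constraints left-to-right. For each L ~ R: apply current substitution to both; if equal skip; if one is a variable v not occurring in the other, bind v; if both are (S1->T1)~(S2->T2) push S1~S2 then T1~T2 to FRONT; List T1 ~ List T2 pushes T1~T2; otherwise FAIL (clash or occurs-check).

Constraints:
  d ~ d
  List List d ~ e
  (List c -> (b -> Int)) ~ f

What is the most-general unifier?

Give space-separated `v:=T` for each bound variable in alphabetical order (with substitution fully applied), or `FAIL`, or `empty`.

Answer: e:=List List d f:=(List c -> (b -> Int))

Derivation:
step 1: unify d ~ d  [subst: {-} | 2 pending]
  -> identical, skip
step 2: unify List List d ~ e  [subst: {-} | 1 pending]
  bind e := List List d
step 3: unify (List c -> (b -> Int)) ~ f  [subst: {e:=List List d} | 0 pending]
  bind f := (List c -> (b -> Int))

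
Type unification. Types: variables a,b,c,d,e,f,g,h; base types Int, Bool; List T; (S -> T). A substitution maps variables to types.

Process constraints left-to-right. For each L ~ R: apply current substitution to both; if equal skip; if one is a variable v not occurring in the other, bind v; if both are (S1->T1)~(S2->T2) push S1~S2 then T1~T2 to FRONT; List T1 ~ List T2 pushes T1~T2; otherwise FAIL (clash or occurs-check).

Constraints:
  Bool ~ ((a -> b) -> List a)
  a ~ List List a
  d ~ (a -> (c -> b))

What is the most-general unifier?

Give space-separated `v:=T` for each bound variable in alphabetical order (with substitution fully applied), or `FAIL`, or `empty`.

Answer: FAIL

Derivation:
step 1: unify Bool ~ ((a -> b) -> List a)  [subst: {-} | 2 pending]
  clash: Bool vs ((a -> b) -> List a)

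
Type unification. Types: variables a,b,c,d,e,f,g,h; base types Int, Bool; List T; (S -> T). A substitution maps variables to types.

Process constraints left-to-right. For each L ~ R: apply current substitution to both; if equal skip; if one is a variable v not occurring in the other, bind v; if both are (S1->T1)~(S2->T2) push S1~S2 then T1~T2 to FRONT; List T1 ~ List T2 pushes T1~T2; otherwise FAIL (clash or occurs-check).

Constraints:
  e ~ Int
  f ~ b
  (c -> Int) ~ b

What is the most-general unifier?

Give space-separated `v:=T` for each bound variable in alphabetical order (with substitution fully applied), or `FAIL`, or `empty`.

Answer: b:=(c -> Int) e:=Int f:=(c -> Int)

Derivation:
step 1: unify e ~ Int  [subst: {-} | 2 pending]
  bind e := Int
step 2: unify f ~ b  [subst: {e:=Int} | 1 pending]
  bind f := b
step 3: unify (c -> Int) ~ b  [subst: {e:=Int, f:=b} | 0 pending]
  bind b := (c -> Int)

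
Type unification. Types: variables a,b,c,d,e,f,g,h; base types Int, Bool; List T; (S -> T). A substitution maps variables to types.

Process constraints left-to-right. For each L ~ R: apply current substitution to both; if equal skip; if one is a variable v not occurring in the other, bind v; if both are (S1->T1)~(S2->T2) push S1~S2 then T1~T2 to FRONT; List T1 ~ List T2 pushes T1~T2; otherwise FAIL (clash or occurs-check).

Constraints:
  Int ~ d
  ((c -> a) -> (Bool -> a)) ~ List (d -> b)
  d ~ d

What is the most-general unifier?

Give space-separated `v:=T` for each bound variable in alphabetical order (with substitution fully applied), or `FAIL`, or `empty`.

Answer: FAIL

Derivation:
step 1: unify Int ~ d  [subst: {-} | 2 pending]
  bind d := Int
step 2: unify ((c -> a) -> (Bool -> a)) ~ List (Int -> b)  [subst: {d:=Int} | 1 pending]
  clash: ((c -> a) -> (Bool -> a)) vs List (Int -> b)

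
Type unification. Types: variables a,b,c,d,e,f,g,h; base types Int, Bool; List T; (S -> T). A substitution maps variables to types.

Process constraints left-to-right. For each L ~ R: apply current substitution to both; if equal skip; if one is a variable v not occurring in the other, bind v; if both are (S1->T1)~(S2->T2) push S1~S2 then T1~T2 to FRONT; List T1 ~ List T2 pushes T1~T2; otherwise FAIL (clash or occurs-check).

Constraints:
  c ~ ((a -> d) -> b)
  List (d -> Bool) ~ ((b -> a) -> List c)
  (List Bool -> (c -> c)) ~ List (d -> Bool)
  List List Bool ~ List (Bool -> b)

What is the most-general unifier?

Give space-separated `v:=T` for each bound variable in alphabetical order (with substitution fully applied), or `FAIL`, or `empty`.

step 1: unify c ~ ((a -> d) -> b)  [subst: {-} | 3 pending]
  bind c := ((a -> d) -> b)
step 2: unify List (d -> Bool) ~ ((b -> a) -> List ((a -> d) -> b))  [subst: {c:=((a -> d) -> b)} | 2 pending]
  clash: List (d -> Bool) vs ((b -> a) -> List ((a -> d) -> b))

Answer: FAIL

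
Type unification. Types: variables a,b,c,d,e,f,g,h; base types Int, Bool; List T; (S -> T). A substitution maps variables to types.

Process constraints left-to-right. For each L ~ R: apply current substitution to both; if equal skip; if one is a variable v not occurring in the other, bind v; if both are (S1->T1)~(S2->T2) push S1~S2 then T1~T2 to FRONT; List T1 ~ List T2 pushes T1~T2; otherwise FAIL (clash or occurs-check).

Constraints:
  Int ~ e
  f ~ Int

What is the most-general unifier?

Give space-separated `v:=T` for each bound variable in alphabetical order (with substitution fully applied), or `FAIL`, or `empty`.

step 1: unify Int ~ e  [subst: {-} | 1 pending]
  bind e := Int
step 2: unify f ~ Int  [subst: {e:=Int} | 0 pending]
  bind f := Int

Answer: e:=Int f:=Int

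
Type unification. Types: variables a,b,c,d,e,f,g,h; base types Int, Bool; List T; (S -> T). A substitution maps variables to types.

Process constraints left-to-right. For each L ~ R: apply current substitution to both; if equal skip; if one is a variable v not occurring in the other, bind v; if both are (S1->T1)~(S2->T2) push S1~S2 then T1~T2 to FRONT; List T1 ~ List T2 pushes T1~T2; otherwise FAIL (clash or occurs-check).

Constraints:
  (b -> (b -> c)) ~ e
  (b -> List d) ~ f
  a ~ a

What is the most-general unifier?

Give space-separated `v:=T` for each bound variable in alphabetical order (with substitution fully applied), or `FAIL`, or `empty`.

step 1: unify (b -> (b -> c)) ~ e  [subst: {-} | 2 pending]
  bind e := (b -> (b -> c))
step 2: unify (b -> List d) ~ f  [subst: {e:=(b -> (b -> c))} | 1 pending]
  bind f := (b -> List d)
step 3: unify a ~ a  [subst: {e:=(b -> (b -> c)), f:=(b -> List d)} | 0 pending]
  -> identical, skip

Answer: e:=(b -> (b -> c)) f:=(b -> List d)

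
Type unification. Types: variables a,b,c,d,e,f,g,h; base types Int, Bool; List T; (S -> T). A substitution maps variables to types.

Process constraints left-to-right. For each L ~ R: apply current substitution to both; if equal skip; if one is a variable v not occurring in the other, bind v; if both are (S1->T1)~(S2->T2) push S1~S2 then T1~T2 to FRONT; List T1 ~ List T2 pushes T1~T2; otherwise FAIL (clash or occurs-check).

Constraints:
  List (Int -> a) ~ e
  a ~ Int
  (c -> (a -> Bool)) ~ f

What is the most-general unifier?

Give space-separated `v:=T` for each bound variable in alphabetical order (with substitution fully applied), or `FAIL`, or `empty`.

step 1: unify List (Int -> a) ~ e  [subst: {-} | 2 pending]
  bind e := List (Int -> a)
step 2: unify a ~ Int  [subst: {e:=List (Int -> a)} | 1 pending]
  bind a := Int
step 3: unify (c -> (Int -> Bool)) ~ f  [subst: {e:=List (Int -> a), a:=Int} | 0 pending]
  bind f := (c -> (Int -> Bool))

Answer: a:=Int e:=List (Int -> Int) f:=(c -> (Int -> Bool))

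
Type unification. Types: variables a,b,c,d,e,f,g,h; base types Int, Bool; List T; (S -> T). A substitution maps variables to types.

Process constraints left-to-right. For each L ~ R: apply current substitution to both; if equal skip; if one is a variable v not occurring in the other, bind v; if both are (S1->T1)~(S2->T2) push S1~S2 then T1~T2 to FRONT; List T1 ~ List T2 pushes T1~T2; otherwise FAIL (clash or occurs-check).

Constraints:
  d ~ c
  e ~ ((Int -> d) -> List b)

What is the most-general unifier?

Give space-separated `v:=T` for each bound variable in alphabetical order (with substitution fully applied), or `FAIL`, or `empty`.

Answer: d:=c e:=((Int -> c) -> List b)

Derivation:
step 1: unify d ~ c  [subst: {-} | 1 pending]
  bind d := c
step 2: unify e ~ ((Int -> c) -> List b)  [subst: {d:=c} | 0 pending]
  bind e := ((Int -> c) -> List b)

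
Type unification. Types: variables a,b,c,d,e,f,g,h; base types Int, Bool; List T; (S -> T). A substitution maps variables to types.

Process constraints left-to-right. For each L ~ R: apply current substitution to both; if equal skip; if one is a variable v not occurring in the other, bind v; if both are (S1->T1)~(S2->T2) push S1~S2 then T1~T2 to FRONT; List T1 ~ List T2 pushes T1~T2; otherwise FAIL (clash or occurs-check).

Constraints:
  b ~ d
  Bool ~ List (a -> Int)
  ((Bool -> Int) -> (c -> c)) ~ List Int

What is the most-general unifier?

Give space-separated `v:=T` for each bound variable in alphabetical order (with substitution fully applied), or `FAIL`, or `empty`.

step 1: unify b ~ d  [subst: {-} | 2 pending]
  bind b := d
step 2: unify Bool ~ List (a -> Int)  [subst: {b:=d} | 1 pending]
  clash: Bool vs List (a -> Int)

Answer: FAIL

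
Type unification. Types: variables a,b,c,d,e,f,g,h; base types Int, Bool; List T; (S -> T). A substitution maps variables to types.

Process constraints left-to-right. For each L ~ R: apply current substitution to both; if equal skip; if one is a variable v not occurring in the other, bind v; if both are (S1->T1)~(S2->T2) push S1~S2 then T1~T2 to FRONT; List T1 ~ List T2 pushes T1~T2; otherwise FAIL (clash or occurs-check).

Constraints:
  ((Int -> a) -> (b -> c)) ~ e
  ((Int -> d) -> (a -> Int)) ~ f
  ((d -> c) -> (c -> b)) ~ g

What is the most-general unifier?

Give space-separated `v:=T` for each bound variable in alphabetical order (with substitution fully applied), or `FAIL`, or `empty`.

Answer: e:=((Int -> a) -> (b -> c)) f:=((Int -> d) -> (a -> Int)) g:=((d -> c) -> (c -> b))

Derivation:
step 1: unify ((Int -> a) -> (b -> c)) ~ e  [subst: {-} | 2 pending]
  bind e := ((Int -> a) -> (b -> c))
step 2: unify ((Int -> d) -> (a -> Int)) ~ f  [subst: {e:=((Int -> a) -> (b -> c))} | 1 pending]
  bind f := ((Int -> d) -> (a -> Int))
step 3: unify ((d -> c) -> (c -> b)) ~ g  [subst: {e:=((Int -> a) -> (b -> c)), f:=((Int -> d) -> (a -> Int))} | 0 pending]
  bind g := ((d -> c) -> (c -> b))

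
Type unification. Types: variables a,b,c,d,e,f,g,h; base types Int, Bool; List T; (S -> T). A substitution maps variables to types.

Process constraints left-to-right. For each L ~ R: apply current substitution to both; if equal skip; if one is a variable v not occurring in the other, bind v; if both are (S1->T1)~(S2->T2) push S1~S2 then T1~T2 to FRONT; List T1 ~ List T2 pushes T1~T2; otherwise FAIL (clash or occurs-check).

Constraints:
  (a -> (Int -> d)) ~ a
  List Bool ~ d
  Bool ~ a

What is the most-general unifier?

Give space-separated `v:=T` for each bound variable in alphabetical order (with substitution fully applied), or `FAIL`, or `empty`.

step 1: unify (a -> (Int -> d)) ~ a  [subst: {-} | 2 pending]
  occurs-check fail

Answer: FAIL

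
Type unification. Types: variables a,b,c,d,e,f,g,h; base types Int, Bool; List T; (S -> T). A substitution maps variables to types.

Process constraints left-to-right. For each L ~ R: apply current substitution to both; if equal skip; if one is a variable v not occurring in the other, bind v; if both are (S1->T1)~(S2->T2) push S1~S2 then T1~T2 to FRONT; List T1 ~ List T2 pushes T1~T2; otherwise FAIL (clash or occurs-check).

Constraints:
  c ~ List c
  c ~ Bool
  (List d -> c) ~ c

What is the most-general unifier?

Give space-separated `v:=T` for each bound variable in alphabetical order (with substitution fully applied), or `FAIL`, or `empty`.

step 1: unify c ~ List c  [subst: {-} | 2 pending]
  occurs-check fail: c in List c

Answer: FAIL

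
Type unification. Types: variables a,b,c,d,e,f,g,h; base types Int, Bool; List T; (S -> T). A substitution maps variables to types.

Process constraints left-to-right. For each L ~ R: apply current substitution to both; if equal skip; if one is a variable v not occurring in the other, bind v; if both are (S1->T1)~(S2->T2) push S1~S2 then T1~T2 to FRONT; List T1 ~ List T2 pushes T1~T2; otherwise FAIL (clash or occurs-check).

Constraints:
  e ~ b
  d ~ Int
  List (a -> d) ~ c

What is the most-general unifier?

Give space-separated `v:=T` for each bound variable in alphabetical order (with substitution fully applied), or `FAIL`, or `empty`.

step 1: unify e ~ b  [subst: {-} | 2 pending]
  bind e := b
step 2: unify d ~ Int  [subst: {e:=b} | 1 pending]
  bind d := Int
step 3: unify List (a -> Int) ~ c  [subst: {e:=b, d:=Int} | 0 pending]
  bind c := List (a -> Int)

Answer: c:=List (a -> Int) d:=Int e:=b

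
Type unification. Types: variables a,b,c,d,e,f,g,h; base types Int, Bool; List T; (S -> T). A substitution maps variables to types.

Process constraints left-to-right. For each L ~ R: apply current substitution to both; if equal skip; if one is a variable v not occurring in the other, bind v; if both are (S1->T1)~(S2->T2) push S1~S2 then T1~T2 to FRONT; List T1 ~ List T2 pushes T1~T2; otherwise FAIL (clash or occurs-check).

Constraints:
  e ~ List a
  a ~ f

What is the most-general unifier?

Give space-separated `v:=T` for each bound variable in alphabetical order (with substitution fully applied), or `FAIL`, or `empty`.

step 1: unify e ~ List a  [subst: {-} | 1 pending]
  bind e := List a
step 2: unify a ~ f  [subst: {e:=List a} | 0 pending]
  bind a := f

Answer: a:=f e:=List f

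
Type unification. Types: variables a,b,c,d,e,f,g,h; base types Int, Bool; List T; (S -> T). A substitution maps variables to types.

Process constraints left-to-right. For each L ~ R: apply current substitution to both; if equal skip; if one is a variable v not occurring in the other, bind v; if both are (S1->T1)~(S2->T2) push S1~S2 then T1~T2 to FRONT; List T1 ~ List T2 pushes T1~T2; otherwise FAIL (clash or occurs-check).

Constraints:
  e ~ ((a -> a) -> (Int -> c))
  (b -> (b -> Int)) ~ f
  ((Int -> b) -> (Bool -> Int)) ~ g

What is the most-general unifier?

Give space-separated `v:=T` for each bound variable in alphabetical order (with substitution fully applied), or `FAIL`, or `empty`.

Answer: e:=((a -> a) -> (Int -> c)) f:=(b -> (b -> Int)) g:=((Int -> b) -> (Bool -> Int))

Derivation:
step 1: unify e ~ ((a -> a) -> (Int -> c))  [subst: {-} | 2 pending]
  bind e := ((a -> a) -> (Int -> c))
step 2: unify (b -> (b -> Int)) ~ f  [subst: {e:=((a -> a) -> (Int -> c))} | 1 pending]
  bind f := (b -> (b -> Int))
step 3: unify ((Int -> b) -> (Bool -> Int)) ~ g  [subst: {e:=((a -> a) -> (Int -> c)), f:=(b -> (b -> Int))} | 0 pending]
  bind g := ((Int -> b) -> (Bool -> Int))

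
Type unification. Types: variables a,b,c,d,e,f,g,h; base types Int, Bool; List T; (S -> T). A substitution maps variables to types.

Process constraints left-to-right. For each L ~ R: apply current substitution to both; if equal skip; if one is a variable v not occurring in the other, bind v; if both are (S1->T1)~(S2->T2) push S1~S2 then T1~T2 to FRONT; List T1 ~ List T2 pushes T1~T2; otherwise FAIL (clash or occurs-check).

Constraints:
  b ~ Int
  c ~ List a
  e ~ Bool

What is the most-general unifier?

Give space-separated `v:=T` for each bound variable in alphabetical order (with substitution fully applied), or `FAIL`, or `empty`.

Answer: b:=Int c:=List a e:=Bool

Derivation:
step 1: unify b ~ Int  [subst: {-} | 2 pending]
  bind b := Int
step 2: unify c ~ List a  [subst: {b:=Int} | 1 pending]
  bind c := List a
step 3: unify e ~ Bool  [subst: {b:=Int, c:=List a} | 0 pending]
  bind e := Bool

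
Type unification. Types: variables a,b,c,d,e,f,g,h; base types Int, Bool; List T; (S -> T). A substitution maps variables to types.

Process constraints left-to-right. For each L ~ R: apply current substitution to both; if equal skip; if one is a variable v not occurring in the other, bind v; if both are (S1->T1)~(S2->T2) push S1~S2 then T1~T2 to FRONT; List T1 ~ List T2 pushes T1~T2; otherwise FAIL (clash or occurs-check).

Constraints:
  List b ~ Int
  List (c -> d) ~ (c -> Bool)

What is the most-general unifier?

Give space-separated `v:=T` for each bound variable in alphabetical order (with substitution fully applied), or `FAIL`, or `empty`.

Answer: FAIL

Derivation:
step 1: unify List b ~ Int  [subst: {-} | 1 pending]
  clash: List b vs Int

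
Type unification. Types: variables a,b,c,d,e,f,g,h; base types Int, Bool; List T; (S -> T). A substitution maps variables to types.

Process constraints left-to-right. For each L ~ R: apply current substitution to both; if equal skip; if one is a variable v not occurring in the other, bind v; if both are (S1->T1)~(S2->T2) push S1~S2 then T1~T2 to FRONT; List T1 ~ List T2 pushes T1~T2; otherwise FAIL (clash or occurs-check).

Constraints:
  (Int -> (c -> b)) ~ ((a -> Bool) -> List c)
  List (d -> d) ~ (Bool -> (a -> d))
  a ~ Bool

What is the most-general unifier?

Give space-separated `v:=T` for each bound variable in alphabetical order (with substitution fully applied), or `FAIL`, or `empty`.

step 1: unify (Int -> (c -> b)) ~ ((a -> Bool) -> List c)  [subst: {-} | 2 pending]
  -> decompose arrow: push Int~(a -> Bool), (c -> b)~List c
step 2: unify Int ~ (a -> Bool)  [subst: {-} | 3 pending]
  clash: Int vs (a -> Bool)

Answer: FAIL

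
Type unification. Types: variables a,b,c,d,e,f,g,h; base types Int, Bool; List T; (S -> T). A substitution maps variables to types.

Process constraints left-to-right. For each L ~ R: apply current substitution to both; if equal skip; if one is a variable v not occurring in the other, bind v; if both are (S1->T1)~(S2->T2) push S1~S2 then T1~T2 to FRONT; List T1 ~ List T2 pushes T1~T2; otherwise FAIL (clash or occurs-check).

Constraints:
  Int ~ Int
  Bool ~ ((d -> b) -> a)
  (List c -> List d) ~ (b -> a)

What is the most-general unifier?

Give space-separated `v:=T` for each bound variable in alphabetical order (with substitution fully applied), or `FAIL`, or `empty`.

step 1: unify Int ~ Int  [subst: {-} | 2 pending]
  -> identical, skip
step 2: unify Bool ~ ((d -> b) -> a)  [subst: {-} | 1 pending]
  clash: Bool vs ((d -> b) -> a)

Answer: FAIL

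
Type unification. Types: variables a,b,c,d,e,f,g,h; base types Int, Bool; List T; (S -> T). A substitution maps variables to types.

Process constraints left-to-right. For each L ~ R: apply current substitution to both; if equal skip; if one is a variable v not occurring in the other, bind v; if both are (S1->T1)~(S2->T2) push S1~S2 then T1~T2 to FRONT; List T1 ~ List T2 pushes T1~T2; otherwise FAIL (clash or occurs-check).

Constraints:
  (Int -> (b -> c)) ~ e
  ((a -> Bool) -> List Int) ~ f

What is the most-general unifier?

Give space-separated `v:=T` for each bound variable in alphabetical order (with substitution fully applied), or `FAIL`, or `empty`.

Answer: e:=(Int -> (b -> c)) f:=((a -> Bool) -> List Int)

Derivation:
step 1: unify (Int -> (b -> c)) ~ e  [subst: {-} | 1 pending]
  bind e := (Int -> (b -> c))
step 2: unify ((a -> Bool) -> List Int) ~ f  [subst: {e:=(Int -> (b -> c))} | 0 pending]
  bind f := ((a -> Bool) -> List Int)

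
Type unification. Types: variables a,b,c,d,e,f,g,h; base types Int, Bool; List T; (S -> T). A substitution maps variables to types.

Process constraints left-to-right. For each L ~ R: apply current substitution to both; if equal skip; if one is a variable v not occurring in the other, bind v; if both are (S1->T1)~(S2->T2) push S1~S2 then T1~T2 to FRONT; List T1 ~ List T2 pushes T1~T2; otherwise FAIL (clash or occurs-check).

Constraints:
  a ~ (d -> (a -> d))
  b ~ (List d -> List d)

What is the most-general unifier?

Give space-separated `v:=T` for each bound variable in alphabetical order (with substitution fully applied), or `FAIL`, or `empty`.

step 1: unify a ~ (d -> (a -> d))  [subst: {-} | 1 pending]
  occurs-check fail: a in (d -> (a -> d))

Answer: FAIL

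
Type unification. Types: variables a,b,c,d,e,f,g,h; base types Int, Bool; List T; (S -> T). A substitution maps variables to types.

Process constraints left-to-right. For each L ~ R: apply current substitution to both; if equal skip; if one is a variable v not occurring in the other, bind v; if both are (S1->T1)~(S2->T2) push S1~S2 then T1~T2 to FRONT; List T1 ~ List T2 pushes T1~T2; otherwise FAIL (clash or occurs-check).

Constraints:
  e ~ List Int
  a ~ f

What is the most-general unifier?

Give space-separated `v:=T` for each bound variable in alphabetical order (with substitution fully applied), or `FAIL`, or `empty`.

step 1: unify e ~ List Int  [subst: {-} | 1 pending]
  bind e := List Int
step 2: unify a ~ f  [subst: {e:=List Int} | 0 pending]
  bind a := f

Answer: a:=f e:=List Int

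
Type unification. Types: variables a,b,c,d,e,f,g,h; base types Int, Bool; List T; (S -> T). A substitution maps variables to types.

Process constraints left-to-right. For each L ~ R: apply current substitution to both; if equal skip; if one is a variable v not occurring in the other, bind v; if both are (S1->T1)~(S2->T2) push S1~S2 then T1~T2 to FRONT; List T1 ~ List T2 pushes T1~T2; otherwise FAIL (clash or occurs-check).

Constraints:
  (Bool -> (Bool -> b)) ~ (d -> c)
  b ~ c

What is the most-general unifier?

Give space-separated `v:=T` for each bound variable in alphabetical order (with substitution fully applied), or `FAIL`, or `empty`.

Answer: FAIL

Derivation:
step 1: unify (Bool -> (Bool -> b)) ~ (d -> c)  [subst: {-} | 1 pending]
  -> decompose arrow: push Bool~d, (Bool -> b)~c
step 2: unify Bool ~ d  [subst: {-} | 2 pending]
  bind d := Bool
step 3: unify (Bool -> b) ~ c  [subst: {d:=Bool} | 1 pending]
  bind c := (Bool -> b)
step 4: unify b ~ (Bool -> b)  [subst: {d:=Bool, c:=(Bool -> b)} | 0 pending]
  occurs-check fail: b in (Bool -> b)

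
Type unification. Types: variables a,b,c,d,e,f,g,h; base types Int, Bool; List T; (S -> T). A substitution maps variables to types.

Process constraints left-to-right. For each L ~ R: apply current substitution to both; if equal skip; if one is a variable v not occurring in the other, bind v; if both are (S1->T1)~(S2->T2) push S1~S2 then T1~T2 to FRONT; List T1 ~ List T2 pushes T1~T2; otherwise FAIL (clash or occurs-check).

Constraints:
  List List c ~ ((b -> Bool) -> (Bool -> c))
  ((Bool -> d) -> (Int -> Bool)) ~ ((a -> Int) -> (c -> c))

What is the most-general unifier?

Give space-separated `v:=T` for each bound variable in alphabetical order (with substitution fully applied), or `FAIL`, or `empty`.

step 1: unify List List c ~ ((b -> Bool) -> (Bool -> c))  [subst: {-} | 1 pending]
  clash: List List c vs ((b -> Bool) -> (Bool -> c))

Answer: FAIL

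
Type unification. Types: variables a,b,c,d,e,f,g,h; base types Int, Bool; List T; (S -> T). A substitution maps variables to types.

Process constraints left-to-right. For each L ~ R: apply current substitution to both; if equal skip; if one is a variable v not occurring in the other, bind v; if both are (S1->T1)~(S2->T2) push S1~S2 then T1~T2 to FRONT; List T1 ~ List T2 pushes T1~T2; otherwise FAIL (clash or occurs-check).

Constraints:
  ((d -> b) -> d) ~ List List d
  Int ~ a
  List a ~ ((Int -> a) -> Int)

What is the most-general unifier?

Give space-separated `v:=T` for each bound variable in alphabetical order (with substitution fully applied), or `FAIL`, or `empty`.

step 1: unify ((d -> b) -> d) ~ List List d  [subst: {-} | 2 pending]
  clash: ((d -> b) -> d) vs List List d

Answer: FAIL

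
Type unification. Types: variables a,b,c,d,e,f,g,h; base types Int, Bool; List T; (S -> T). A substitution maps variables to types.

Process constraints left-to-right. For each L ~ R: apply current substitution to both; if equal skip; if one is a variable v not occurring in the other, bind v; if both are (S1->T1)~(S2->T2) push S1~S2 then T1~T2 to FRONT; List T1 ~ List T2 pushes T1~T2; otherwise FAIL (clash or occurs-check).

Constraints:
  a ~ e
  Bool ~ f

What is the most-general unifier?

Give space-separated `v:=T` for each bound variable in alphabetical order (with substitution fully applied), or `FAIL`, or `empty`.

step 1: unify a ~ e  [subst: {-} | 1 pending]
  bind a := e
step 2: unify Bool ~ f  [subst: {a:=e} | 0 pending]
  bind f := Bool

Answer: a:=e f:=Bool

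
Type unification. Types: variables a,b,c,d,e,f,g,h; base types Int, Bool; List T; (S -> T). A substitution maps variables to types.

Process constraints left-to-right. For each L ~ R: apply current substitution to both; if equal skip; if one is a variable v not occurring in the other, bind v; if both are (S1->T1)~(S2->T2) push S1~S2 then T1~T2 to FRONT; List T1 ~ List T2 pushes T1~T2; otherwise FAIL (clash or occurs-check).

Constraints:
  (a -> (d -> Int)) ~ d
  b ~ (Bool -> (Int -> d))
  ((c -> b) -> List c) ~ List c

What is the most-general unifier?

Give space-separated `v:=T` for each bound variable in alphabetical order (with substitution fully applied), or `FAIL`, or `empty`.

step 1: unify (a -> (d -> Int)) ~ d  [subst: {-} | 2 pending]
  occurs-check fail

Answer: FAIL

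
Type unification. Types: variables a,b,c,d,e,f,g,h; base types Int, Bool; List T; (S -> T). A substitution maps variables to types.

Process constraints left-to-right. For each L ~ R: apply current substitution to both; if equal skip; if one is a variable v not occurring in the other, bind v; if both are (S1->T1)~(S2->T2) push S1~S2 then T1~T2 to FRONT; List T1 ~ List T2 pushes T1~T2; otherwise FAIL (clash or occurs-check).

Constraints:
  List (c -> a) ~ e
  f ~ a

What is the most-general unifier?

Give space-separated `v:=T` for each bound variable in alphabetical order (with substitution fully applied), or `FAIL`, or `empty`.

Answer: e:=List (c -> a) f:=a

Derivation:
step 1: unify List (c -> a) ~ e  [subst: {-} | 1 pending]
  bind e := List (c -> a)
step 2: unify f ~ a  [subst: {e:=List (c -> a)} | 0 pending]
  bind f := a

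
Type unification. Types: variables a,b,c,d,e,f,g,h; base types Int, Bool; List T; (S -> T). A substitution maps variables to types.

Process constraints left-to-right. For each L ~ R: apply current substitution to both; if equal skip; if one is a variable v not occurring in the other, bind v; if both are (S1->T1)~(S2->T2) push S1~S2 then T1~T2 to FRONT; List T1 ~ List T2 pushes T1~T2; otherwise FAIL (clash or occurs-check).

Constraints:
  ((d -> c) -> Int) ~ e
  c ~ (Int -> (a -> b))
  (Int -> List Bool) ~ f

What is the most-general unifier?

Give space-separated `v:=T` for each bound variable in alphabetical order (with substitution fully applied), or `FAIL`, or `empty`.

step 1: unify ((d -> c) -> Int) ~ e  [subst: {-} | 2 pending]
  bind e := ((d -> c) -> Int)
step 2: unify c ~ (Int -> (a -> b))  [subst: {e:=((d -> c) -> Int)} | 1 pending]
  bind c := (Int -> (a -> b))
step 3: unify (Int -> List Bool) ~ f  [subst: {e:=((d -> c) -> Int), c:=(Int -> (a -> b))} | 0 pending]
  bind f := (Int -> List Bool)

Answer: c:=(Int -> (a -> b)) e:=((d -> (Int -> (a -> b))) -> Int) f:=(Int -> List Bool)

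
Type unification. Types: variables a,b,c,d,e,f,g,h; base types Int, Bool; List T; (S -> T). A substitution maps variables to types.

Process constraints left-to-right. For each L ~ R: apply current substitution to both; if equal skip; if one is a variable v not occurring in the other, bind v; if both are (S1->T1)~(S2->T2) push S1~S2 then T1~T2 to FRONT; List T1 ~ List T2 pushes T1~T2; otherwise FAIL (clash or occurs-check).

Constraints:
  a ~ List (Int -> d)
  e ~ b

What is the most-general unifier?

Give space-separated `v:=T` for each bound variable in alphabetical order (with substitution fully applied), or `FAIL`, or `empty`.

step 1: unify a ~ List (Int -> d)  [subst: {-} | 1 pending]
  bind a := List (Int -> d)
step 2: unify e ~ b  [subst: {a:=List (Int -> d)} | 0 pending]
  bind e := b

Answer: a:=List (Int -> d) e:=b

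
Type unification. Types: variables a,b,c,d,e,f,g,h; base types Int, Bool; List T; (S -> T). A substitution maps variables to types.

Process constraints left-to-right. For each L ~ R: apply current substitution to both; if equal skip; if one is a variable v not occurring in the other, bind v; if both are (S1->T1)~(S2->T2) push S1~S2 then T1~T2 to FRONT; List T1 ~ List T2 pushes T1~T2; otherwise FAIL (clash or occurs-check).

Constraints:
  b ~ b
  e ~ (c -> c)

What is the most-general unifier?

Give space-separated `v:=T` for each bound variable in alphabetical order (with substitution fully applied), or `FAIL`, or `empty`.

step 1: unify b ~ b  [subst: {-} | 1 pending]
  -> identical, skip
step 2: unify e ~ (c -> c)  [subst: {-} | 0 pending]
  bind e := (c -> c)

Answer: e:=(c -> c)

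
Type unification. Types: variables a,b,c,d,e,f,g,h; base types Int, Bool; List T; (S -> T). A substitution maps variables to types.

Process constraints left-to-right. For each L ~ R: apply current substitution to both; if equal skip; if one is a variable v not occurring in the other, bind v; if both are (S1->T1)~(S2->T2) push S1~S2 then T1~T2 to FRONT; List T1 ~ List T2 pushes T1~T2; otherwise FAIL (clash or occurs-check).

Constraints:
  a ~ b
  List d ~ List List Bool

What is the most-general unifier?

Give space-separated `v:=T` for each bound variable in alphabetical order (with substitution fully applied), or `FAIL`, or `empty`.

step 1: unify a ~ b  [subst: {-} | 1 pending]
  bind a := b
step 2: unify List d ~ List List Bool  [subst: {a:=b} | 0 pending]
  -> decompose List: push d~List Bool
step 3: unify d ~ List Bool  [subst: {a:=b} | 0 pending]
  bind d := List Bool

Answer: a:=b d:=List Bool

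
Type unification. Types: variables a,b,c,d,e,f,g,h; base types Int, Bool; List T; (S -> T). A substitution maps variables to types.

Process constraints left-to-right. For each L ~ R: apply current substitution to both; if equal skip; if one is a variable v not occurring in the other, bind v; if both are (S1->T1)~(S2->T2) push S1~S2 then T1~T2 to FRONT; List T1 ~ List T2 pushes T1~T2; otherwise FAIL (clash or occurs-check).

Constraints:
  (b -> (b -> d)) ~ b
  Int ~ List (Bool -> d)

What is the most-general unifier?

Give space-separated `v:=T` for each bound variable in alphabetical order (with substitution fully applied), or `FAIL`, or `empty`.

step 1: unify (b -> (b -> d)) ~ b  [subst: {-} | 1 pending]
  occurs-check fail

Answer: FAIL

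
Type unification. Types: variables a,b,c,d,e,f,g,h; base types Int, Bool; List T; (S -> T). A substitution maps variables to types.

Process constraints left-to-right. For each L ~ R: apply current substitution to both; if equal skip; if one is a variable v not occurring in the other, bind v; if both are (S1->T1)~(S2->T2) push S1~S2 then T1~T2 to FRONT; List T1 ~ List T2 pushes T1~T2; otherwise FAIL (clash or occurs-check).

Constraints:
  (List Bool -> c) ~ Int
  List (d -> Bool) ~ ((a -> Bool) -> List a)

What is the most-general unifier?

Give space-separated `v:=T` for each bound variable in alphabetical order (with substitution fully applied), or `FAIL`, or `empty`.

Answer: FAIL

Derivation:
step 1: unify (List Bool -> c) ~ Int  [subst: {-} | 1 pending]
  clash: (List Bool -> c) vs Int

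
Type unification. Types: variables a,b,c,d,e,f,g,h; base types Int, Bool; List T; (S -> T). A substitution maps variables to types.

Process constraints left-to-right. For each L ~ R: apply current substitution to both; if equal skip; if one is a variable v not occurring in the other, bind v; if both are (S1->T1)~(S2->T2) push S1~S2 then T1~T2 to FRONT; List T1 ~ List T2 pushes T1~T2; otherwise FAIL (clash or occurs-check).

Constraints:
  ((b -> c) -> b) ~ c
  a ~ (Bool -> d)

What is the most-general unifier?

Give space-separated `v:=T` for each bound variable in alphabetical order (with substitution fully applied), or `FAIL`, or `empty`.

Answer: FAIL

Derivation:
step 1: unify ((b -> c) -> b) ~ c  [subst: {-} | 1 pending]
  occurs-check fail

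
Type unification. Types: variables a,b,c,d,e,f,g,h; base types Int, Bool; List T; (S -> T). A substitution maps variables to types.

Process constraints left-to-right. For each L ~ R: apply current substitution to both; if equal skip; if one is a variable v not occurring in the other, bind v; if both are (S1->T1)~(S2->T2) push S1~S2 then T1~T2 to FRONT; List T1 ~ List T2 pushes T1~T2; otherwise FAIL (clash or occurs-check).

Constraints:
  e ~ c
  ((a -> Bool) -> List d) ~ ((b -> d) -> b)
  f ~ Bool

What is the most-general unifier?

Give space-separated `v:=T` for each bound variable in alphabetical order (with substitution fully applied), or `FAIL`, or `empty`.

step 1: unify e ~ c  [subst: {-} | 2 pending]
  bind e := c
step 2: unify ((a -> Bool) -> List d) ~ ((b -> d) -> b)  [subst: {e:=c} | 1 pending]
  -> decompose arrow: push (a -> Bool)~(b -> d), List d~b
step 3: unify (a -> Bool) ~ (b -> d)  [subst: {e:=c} | 2 pending]
  -> decompose arrow: push a~b, Bool~d
step 4: unify a ~ b  [subst: {e:=c} | 3 pending]
  bind a := b
step 5: unify Bool ~ d  [subst: {e:=c, a:=b} | 2 pending]
  bind d := Bool
step 6: unify List Bool ~ b  [subst: {e:=c, a:=b, d:=Bool} | 1 pending]
  bind b := List Bool
step 7: unify f ~ Bool  [subst: {e:=c, a:=b, d:=Bool, b:=List Bool} | 0 pending]
  bind f := Bool

Answer: a:=List Bool b:=List Bool d:=Bool e:=c f:=Bool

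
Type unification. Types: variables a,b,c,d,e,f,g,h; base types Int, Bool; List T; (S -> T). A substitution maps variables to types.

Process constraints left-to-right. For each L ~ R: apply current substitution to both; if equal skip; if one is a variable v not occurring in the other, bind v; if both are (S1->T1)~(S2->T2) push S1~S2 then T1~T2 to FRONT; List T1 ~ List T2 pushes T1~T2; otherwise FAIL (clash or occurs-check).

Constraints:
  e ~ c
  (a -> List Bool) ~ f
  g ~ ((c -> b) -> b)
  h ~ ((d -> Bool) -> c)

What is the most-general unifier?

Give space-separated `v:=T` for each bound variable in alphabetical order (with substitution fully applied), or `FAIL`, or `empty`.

step 1: unify e ~ c  [subst: {-} | 3 pending]
  bind e := c
step 2: unify (a -> List Bool) ~ f  [subst: {e:=c} | 2 pending]
  bind f := (a -> List Bool)
step 3: unify g ~ ((c -> b) -> b)  [subst: {e:=c, f:=(a -> List Bool)} | 1 pending]
  bind g := ((c -> b) -> b)
step 4: unify h ~ ((d -> Bool) -> c)  [subst: {e:=c, f:=(a -> List Bool), g:=((c -> b) -> b)} | 0 pending]
  bind h := ((d -> Bool) -> c)

Answer: e:=c f:=(a -> List Bool) g:=((c -> b) -> b) h:=((d -> Bool) -> c)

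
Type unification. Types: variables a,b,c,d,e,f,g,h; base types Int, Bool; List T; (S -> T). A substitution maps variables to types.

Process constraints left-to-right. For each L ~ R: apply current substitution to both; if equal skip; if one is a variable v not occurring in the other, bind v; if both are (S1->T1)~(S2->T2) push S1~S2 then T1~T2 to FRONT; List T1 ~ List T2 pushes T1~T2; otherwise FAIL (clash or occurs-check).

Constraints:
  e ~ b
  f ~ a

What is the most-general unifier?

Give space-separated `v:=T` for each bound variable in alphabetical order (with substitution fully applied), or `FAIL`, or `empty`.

step 1: unify e ~ b  [subst: {-} | 1 pending]
  bind e := b
step 2: unify f ~ a  [subst: {e:=b} | 0 pending]
  bind f := a

Answer: e:=b f:=a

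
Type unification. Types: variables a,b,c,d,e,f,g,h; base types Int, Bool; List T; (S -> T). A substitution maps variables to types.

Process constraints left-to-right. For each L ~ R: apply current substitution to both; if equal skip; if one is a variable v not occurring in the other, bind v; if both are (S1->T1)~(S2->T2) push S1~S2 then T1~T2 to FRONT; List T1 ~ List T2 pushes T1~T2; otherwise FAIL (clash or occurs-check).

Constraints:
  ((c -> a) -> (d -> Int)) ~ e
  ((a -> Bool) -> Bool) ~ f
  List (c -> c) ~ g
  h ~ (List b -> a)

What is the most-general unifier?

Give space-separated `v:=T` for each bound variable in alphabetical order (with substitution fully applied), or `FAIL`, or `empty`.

Answer: e:=((c -> a) -> (d -> Int)) f:=((a -> Bool) -> Bool) g:=List (c -> c) h:=(List b -> a)

Derivation:
step 1: unify ((c -> a) -> (d -> Int)) ~ e  [subst: {-} | 3 pending]
  bind e := ((c -> a) -> (d -> Int))
step 2: unify ((a -> Bool) -> Bool) ~ f  [subst: {e:=((c -> a) -> (d -> Int))} | 2 pending]
  bind f := ((a -> Bool) -> Bool)
step 3: unify List (c -> c) ~ g  [subst: {e:=((c -> a) -> (d -> Int)), f:=((a -> Bool) -> Bool)} | 1 pending]
  bind g := List (c -> c)
step 4: unify h ~ (List b -> a)  [subst: {e:=((c -> a) -> (d -> Int)), f:=((a -> Bool) -> Bool), g:=List (c -> c)} | 0 pending]
  bind h := (List b -> a)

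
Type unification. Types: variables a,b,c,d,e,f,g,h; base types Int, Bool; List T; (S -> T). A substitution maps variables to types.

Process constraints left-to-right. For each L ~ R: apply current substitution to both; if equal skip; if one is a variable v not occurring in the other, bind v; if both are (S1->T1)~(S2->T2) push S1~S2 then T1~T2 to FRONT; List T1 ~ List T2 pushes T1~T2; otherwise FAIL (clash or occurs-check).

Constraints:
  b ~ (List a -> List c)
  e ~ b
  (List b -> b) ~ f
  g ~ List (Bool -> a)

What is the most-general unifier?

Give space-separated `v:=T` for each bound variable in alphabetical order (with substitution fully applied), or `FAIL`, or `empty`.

step 1: unify b ~ (List a -> List c)  [subst: {-} | 3 pending]
  bind b := (List a -> List c)
step 2: unify e ~ (List a -> List c)  [subst: {b:=(List a -> List c)} | 2 pending]
  bind e := (List a -> List c)
step 3: unify (List (List a -> List c) -> (List a -> List c)) ~ f  [subst: {b:=(List a -> List c), e:=(List a -> List c)} | 1 pending]
  bind f := (List (List a -> List c) -> (List a -> List c))
step 4: unify g ~ List (Bool -> a)  [subst: {b:=(List a -> List c), e:=(List a -> List c), f:=(List (List a -> List c) -> (List a -> List c))} | 0 pending]
  bind g := List (Bool -> a)

Answer: b:=(List a -> List c) e:=(List a -> List c) f:=(List (List a -> List c) -> (List a -> List c)) g:=List (Bool -> a)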